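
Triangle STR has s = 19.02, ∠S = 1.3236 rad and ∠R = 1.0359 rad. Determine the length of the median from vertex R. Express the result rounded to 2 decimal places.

m_R ≈ 14.33

The third angle is ∠T = π − ∠R − ∠S = 0.7821 rad.
Law of sines: t = s·sin T/sin S ≈ 13.825.
Law of sines: r = s·sin R/sin S ≈ 16.876.
Median from R: ½√(2·s² + 2·t² − r²) ≈ 14.326.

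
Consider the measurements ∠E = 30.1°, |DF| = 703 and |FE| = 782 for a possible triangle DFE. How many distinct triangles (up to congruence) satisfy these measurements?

2

|FE|·sin E = 782·sin(30.1°) ≈ 392.2.
Since |FE| sin E < |DF| < |FE| (392.2 < 703 < 782), two triangles exist.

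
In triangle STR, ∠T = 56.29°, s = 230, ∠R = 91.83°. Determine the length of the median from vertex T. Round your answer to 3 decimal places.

m_T ≈ 297.270

The third angle is ∠S = 180° − ∠T − ∠R = 31.88°.
Law of sines: t = s·sin T/sin S ≈ 362.26.
Law of sines: r = s·sin R/sin S ≈ 435.27.
Median from T: ½√(2·r² + 2·s² − t²) ≈ 297.27.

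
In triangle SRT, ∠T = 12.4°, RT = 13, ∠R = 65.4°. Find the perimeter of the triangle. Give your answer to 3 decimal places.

The third angle is ∠S = 180° − ∠R − ∠T = 102.20°.
Law of sines: TS = RT·sin R/sin S ≈ 12.093.
Law of sines: SR = RT·sin T/sin S ≈ 2.8561.
Semiperimeter s = (13+12.093+2.8561)/2 = 13.975.
Perimeter = 13 + 12.093 + 2.8561 = 27.949.

perimeter ≈ 27.949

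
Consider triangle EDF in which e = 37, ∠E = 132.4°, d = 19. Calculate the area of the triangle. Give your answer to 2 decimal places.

Law of sines: sin D = d·sin E/e ≈ 0.37921.
Since e ≥ d, only the acute value applies: ∠D ≈ 22.28°.
Then ∠F = 180° − ∠E − ∠D ≈ 25.32°.
Law of sines gives f = e·sin F/sin E ≈ 21.425.
Area = ½·e·d·sin F ≈ 150.3.

area ≈ 150.30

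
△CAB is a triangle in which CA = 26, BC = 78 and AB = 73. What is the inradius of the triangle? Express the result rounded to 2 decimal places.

10.72

Semiperimeter s = (73 + 78 + 26)/2 = 88.5.
Heron's formula: area = √(88.5·15.5·10.5·62.5) ≈ 948.79.
Inradius = area/s = 948.79/88.5 ≈ 10.721.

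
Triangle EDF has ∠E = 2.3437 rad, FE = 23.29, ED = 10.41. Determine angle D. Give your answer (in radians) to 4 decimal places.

∠D ≈ 0.5587 rad

By the law of cosines, DF² = FE² + ED² − 2·FE·ED·cos E = 989.36, so DF ≈ 31.454.
Law of cosines again: cos D = (ED² + DF² − FE²)/(2·ED·DF) ≈ 0.84795, so ∠D ≈ 0.5587 rad.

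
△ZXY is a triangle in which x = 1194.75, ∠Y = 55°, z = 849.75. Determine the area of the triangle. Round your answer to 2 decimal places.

Area = ½·z·x·sin Y ≈ 4.1582e+05.

area ≈ 415817.47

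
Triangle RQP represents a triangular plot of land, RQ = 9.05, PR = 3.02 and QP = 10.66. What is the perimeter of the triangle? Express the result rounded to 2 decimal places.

perimeter ≈ 22.73

Perimeter = 10.66 + 3.02 + 9.05 = 22.73.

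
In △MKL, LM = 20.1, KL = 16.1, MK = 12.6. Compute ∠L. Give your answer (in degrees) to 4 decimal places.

38.7920

By the law of cosines, cos L = (KL² + LM² − MK²) / (2·KL·LM) ≈ 0.77943, so ∠L ≈ 38.79°.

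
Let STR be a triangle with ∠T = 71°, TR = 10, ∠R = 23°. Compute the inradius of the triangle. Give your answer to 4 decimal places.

r ≈ 1.5830

The third angle is ∠S = 180° − ∠T − ∠R = 86.00°.
Law of sines: RS = TR·sin T/sin S ≈ 9.4783.
Law of sines: ST = TR·sin R/sin S ≈ 3.9169.
Area = ½·TR·RS·sin R ≈ 18.517.
Semiperimeter s = (10+9.4783+3.9169)/2 = 11.698.
Inradius = area/s = 18.517/11.698 ≈ 1.583.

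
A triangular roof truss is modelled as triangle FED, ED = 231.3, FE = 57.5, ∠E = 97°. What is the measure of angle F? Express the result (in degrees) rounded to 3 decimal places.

∠F ≈ 69.532°

By the law of cosines, DF² = FE² + ED² − 2·FE·ED·cos E = 60048, so DF ≈ 245.05.
Law of cosines again: cos F = (DF² + FE² − ED²)/(2·DF·FE) ≈ 0.34968, so ∠F ≈ 69.53°.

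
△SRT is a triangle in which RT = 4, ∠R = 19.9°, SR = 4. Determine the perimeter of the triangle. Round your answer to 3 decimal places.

By the law of cosines, TS² = SR² + RT² − 2·SR·RT·cos R = 1.9108, so TS ≈ 1.3823.
Semiperimeter s = (4+1.3823+4)/2 = 4.6912.
Perimeter = 4 + 1.3823 + 4 = 9.3823.

9.382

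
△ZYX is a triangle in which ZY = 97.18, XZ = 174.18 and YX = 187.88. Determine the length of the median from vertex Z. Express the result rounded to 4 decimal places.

m_Z ≈ 105.1979

Median from Z: ½√(2·XZ² + 2·ZY² − YX²) ≈ 105.2.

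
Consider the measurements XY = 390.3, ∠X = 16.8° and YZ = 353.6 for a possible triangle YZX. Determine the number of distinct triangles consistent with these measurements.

2

XY·sin X = 390.3·sin(16.8°) ≈ 112.8.
Since XY sin X < YZ < XY (112.8 < 353.6 < 390.3), two triangles exist.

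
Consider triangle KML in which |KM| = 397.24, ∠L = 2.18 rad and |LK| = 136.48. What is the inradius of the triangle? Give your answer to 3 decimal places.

Law of sines: sin M = |LK|·sin L/|KM| ≈ 0.28176.
Since |KM| ≥ |LK|, only the acute value applies: ∠M ≈ 0.286 rad.
Then ∠K = π − ∠L − ∠M ≈ 0.676 rad.
Law of sines gives |ML| = |KM|·sin K/sin L ≈ 303.05.
Area = ½·|KM|·|LK|·sin K ≈ 16960.
Semiperimeter s = (303.05+136.48+397.24)/2 = 418.38.
Inradius = area/s = 16960/418.38 ≈ 40.536.

r ≈ 40.536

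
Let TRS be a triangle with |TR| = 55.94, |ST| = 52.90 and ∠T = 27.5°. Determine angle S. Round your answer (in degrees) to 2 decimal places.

By the law of cosines, |RS|² = |ST|² + |TR|² − 2·|ST|·|TR|·cos T = 677.96, so |RS| ≈ 26.038.
Law of cosines again: cos S = (|RS|² + |ST|² − |TR|²)/(2·|RS|·|ST|) ≈ 0.12599, so ∠S ≈ 82.76°.

∠S ≈ 82.76°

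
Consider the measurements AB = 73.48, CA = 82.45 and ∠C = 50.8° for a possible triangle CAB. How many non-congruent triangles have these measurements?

2

CA·sin C = 82.45·sin(50.8°) ≈ 63.89.
Since CA sin C < AB < CA (63.89 < 73.48 < 82.45), two triangles exist.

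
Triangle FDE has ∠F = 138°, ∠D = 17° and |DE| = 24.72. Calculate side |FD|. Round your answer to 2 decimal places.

15.61

The third angle is ∠E = 180° − ∠F − ∠D = 25.00°.
Law of sines: |FD| = |DE|·sin E/sin F ≈ 15.613.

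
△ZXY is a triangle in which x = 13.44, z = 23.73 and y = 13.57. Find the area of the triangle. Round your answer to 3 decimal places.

area ≈ 76.532

Semiperimeter s = (23.73 + 13.44 + 13.57)/2 = 25.37.
Heron's formula: area = √(25.37·1.64·11.93·11.8) ≈ 76.532.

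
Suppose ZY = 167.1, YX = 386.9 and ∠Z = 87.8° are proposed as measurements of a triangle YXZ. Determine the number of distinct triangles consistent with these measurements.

ZY·sin Z = 167.1·sin(87.8°) ≈ 167.
Since YX ≥ ZY, exactly one triangle exists.

1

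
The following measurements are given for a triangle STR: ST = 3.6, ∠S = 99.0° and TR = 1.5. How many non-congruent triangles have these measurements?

ST·sin S = 3.6·sin(99.0°) ≈ 3.556.
Since ∠S is not acute, a triangle exists only if TR > ST; here TR ≤ ST, so there is no triangle.

0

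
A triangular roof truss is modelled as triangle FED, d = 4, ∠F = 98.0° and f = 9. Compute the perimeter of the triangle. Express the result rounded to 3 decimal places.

Law of sines: sin D = d·sin F/f ≈ 0.44012.
Since f ≥ d, only the acute value applies: ∠D ≈ 26.11°.
Then ∠E = 180° − ∠F − ∠D ≈ 55.89°.
Law of sines gives e = f·sin E/sin F ≈ 7.5248.
Semiperimeter s = (9+7.5248+4)/2 = 10.262.
Perimeter = 9 + 7.5248 + 4 = 20.525.

perimeter ≈ 20.525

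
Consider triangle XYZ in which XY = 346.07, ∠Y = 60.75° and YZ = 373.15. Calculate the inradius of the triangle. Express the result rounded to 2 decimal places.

103.97

By the law of cosines, ZX² = XY² + YZ² − 2·XY·YZ·cos Y = 1.3281e+05, so ZX ≈ 364.43.
Area = ½·XY·YZ·sin Y ≈ 56335.
Semiperimeter s = (373.15+364.43+346.07)/2 = 541.82.
Inradius = area/s = 56335/541.82 ≈ 103.97.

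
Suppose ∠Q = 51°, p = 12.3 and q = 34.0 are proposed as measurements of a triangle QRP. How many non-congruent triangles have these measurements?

p·sin Q = 12.3·sin(51°) ≈ 9.559.
Since q ≥ p, exactly one triangle exists.

1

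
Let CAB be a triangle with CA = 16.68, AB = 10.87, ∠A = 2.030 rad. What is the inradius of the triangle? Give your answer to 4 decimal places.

By the law of cosines, BC² = CA² + AB² − 2·CA·AB·cos A = 557.11, so BC ≈ 23.603.
Area = ½·CA·AB·sin A ≈ 81.264.
Semiperimeter s = (10.87+23.603+16.68)/2 = 25.577.
Inradius = area/s = 81.264/25.577 ≈ 3.1773.

3.1773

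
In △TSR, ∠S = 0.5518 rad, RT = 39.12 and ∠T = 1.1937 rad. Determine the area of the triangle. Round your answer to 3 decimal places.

1336.448

The third angle is ∠R = π − ∠T − ∠S = 1.3961 rad.
Law of sines: SR = RT·sin T/sin S ≈ 69.382.
Law of sines: TS = RT·sin R/sin S ≈ 73.489.
Area = ½·RT·SR·sin R ≈ 1336.4.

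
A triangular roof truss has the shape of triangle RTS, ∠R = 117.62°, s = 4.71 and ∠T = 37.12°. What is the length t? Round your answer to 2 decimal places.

6.66

The third angle is ∠S = 180° − ∠R − ∠T = 25.26°.
Law of sines: t = s·sin T/sin S ≈ 6.661.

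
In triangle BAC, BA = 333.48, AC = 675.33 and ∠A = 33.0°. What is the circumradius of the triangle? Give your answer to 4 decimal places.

By the law of cosines, CB² = BA² + AC² − 2·BA·AC·cos A = 1.8953e+05, so CB ≈ 435.35.
Area = ½·BA·AC·sin A ≈ 61329.
Circumradius = CB/(2 sin A) ≈ 399.67.

R ≈ 399.6657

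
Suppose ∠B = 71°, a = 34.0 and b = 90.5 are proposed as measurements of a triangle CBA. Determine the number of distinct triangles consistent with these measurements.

a·sin B = 34.0·sin(71°) ≈ 32.15.
Since b ≥ a, exactly one triangle exists.

1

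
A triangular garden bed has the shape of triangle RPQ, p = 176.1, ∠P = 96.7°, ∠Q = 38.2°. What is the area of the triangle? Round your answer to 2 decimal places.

6838.83

The third angle is ∠R = 180° − ∠P − ∠Q = 45.10°.
Law of sines: r = p·sin R/sin P ≈ 125.6.
Law of sines: q = p·sin Q/sin P ≈ 109.65.
Area = ½·p·r·sin Q ≈ 6838.8.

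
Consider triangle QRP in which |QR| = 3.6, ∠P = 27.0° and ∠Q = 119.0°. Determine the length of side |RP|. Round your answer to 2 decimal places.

6.94

The third angle is ∠R = 180° − ∠P − ∠Q = 34.00°.
Law of sines: |RP| = |QR|·sin Q/sin P ≈ 6.9355.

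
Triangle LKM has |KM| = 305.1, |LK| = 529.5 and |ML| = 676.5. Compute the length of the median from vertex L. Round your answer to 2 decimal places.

m_L ≈ 588.00

Median from L: ½√(2·|ML|² + 2·|LK|² − |KM|²) ≈ 588.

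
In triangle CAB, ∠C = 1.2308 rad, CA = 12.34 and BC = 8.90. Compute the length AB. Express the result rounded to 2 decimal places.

By the law of cosines, AB² = BC² + CA² − 2·BC·CA·cos C = 158.24, so AB ≈ 12.579.

12.58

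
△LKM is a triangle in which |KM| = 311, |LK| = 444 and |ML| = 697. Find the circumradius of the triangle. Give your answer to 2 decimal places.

484.73

By the law of cosines, cos L = (|ML|² + |LK|² − |KM|²) / (2·|ML|·|LK|) ≈ 0.94715, so ∠L ≈ 18.71°.
Circumradius = |KM|/(2 sin L) ≈ 484.73.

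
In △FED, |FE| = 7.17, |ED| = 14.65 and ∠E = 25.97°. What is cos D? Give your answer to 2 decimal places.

By the law of cosines, |DF|² = |FE|² + |ED|² − 2·|FE|·|ED|·cos E = 77.164, so |DF| ≈ 8.7843.
Law of cosines again: cos D = (|ED|² + |DF|² − |FE|²)/(2·|ED|·|DF|) ≈ 0.93394, so ∠D ≈ 20.94°.

0.93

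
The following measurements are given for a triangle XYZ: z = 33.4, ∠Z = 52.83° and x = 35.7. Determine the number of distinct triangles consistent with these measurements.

x·sin Z = 35.7·sin(52.83°) ≈ 28.45.
Since x sin Z < z < x (28.45 < 33.4 < 35.7), two triangles exist.

2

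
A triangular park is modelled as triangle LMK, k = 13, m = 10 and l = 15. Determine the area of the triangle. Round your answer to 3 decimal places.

Semiperimeter s = (15 + 10 + 13)/2 = 19.
Heron's formula: area = √(19·4·9·6) ≈ 64.062.

area ≈ 64.062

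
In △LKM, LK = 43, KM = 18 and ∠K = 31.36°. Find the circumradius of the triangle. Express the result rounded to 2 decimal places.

R ≈ 28.03

By the law of cosines, ML² = LK² + KM² − 2·LK·KM·cos K = 851.14, so ML ≈ 29.174.
Area = ½·LK·KM·sin K ≈ 201.4.
Circumradius = ML/(2 sin K) ≈ 28.03.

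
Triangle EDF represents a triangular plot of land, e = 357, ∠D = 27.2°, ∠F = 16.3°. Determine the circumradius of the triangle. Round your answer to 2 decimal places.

The third angle is ∠E = 180° − ∠D − ∠F = 136.50°.
Law of sines: d = e·sin D/sin E ≈ 237.06.
Law of sines: f = e·sin F/sin E ≈ 145.56.
Circumradius = e/(2 sin E) ≈ 259.31.

259.31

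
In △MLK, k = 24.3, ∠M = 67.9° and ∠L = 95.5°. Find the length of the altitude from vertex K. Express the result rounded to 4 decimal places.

The third angle is ∠K = 180° − ∠M − ∠L = 16.60°.
Law of sines: m = k·sin M/sin K ≈ 78.808.
Law of sines: l = k·sin L/sin K ≈ 84.666.
Area = ½·k·m·sin L ≈ 953.11.
The altitude from K has length 2·area/k ≈ 78.446.

h_K ≈ 78.4456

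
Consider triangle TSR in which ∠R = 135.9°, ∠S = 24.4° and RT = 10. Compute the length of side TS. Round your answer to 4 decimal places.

The third angle is ∠T = 180° − ∠S − ∠R = 19.70°.
Law of sines: TS = RT·sin R/sin S ≈ 16.846.

16.8459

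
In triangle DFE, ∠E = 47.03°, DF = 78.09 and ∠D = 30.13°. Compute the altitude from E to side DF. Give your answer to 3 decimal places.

The third angle is ∠F = 180° − ∠E − ∠D = 102.84°.
Law of sines: FE = DF·sin D/sin E ≈ 53.571.
Law of sines: ED = DF·sin F/sin E ≈ 104.05.
Area = ½·DF·FE·sin F ≈ 2039.4.
The altitude from E has length 2·area/DF ≈ 52.231.

52.231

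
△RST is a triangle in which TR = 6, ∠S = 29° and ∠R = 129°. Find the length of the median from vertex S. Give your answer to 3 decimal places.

The third angle is ∠T = 180° − ∠R − ∠S = 22.00°.
Law of sines: ST = TR·sin R/sin S ≈ 9.618.
Law of sines: RS = TR·sin T/sin S ≈ 4.6361.
Median from S: ½√(2·RS² + 2·ST² − TR²) ≈ 6.9282.

6.928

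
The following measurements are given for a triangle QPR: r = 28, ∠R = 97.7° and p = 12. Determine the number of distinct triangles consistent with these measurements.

1

p·sin R = 12·sin(97.7°) ≈ 11.89.
Since ∠R is not acute, a triangle exists only if r > p; here r > p, so there is exactly one triangle.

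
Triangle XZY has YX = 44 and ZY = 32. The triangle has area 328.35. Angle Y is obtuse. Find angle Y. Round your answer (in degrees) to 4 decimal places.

From area = ½·ZY·YX·sin Y, we get sin Y = 2·area/(ZY·YX) ≈ 0.46641.
Taking the obtuse solution, ∠Y ≈ 152.20°.

∠Y ≈ 152.1987°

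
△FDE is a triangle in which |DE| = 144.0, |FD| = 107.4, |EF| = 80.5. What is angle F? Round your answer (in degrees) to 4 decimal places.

99.0537

By the law of cosines, cos F = (|EF|² + |FD|² − |DE|²) / (2·|EF|·|FD|) ≈ -0.15736, so ∠F ≈ 99.05°.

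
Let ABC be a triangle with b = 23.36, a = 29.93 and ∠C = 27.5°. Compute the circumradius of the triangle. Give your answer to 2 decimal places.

By the law of cosines, c² = a² + b² − 2·a·b·cos C = 201.16, so c ≈ 14.183.
Area = ½·a·b·sin C ≈ 161.42.
Circumradius = c/(2 sin C) ≈ 15.358.

R ≈ 15.36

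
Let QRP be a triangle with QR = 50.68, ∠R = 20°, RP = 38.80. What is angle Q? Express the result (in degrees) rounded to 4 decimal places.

∠Q ≈ 43.0217°

By the law of cosines, PQ² = QR² + RP² − 2·QR·RP·cos R = 378.31, so PQ ≈ 19.45.
Law of cosines again: cos Q = (PQ² + QR² − RP²)/(2·PQ·QR) ≈ 0.73110, so ∠Q ≈ 43.02°.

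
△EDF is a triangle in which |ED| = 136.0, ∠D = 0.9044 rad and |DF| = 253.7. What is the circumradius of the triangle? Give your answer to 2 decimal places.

127.54

By the law of cosines, |FE|² = |ED|² + |DF|² − 2·|ED|·|DF|·cos D = 40203, so |FE| ≈ 200.51.
Area = ½·|ED|·|DF|·sin D ≈ 13561.
Circumradius = |FE|/(2 sin D) ≈ 127.54.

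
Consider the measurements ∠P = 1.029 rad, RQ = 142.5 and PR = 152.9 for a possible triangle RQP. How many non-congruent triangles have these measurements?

2

PR·sin P = 152.9·sin(1.029 rad) ≈ 131.
Since PR sin P < RQ < PR (131 < 142.5 < 152.9), two triangles exist.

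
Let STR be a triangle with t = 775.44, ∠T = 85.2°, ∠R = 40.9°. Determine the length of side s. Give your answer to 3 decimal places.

The third angle is ∠S = 180° − ∠T − ∠R = 53.90°.
Law of sines: s = t·sin S/sin T ≈ 628.75.

628.753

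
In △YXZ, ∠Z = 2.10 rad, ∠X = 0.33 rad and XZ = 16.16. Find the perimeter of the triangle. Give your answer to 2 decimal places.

perimeter ≈ 45.54

The third angle is ∠Y = π − ∠X − ∠Z = 0.712 rad.
Law of sines: ZY = XZ·sin X/sin Y ≈ 8.0187.
Law of sines: YX = XZ·sin Z/sin Y ≈ 21.361.
Semiperimeter s = (16.16+8.0187+21.361)/2 = 22.77.
Perimeter = 16.16 + 8.0187 + 21.361 = 45.539.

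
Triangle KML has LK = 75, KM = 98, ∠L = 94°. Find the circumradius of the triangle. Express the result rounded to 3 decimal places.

Law of sines: sin M = LK·sin L/KM ≈ 0.76344.
Since KM ≥ LK, only the acute value applies: ∠M ≈ 49.77°.
Then ∠K = 180° − ∠L − ∠M ≈ 36.23°.
Law of sines gives ML = KM·sin K/sin L ≈ 58.064.
Circumradius = KM/(2 sin L) ≈ 49.12.

49.120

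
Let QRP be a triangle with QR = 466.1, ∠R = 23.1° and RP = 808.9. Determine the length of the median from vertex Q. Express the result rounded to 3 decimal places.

184.473

By the law of cosines, PQ² = QR² + RP² − 2·QR·RP·cos R = 1.7797e+05, so PQ ≈ 421.87.
Median from Q: ½√(2·PQ² + 2·QR² − RP²) ≈ 184.47.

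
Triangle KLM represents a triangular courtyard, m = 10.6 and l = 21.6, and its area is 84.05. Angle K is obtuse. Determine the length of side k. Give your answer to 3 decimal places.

From area = ½·l·m·sin K, we get sin K = 2·area/(l·m) ≈ 0.73419.
Taking the obtuse solution, ∠K ≈ 132.76°.
Law of cosines then gives k ≈ 29.83.

29.830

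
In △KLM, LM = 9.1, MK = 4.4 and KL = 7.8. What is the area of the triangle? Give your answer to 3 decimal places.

Semiperimeter s = (9.1 + 4.4 + 7.8)/2 = 10.65.
Heron's formula: area = √(10.65·1.55·6.25·2.85) ≈ 17.148.

area ≈ 17.148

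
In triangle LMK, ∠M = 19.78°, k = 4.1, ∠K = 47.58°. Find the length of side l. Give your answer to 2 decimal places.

The third angle is ∠L = 180° − ∠M − ∠K = 112.64°.
Law of sines: l = k·sin L/sin K ≈ 5.1259.

5.13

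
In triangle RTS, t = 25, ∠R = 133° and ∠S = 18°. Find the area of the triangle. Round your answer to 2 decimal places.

145.68

The third angle is ∠T = 180° − ∠S − ∠R = 29.00°.
Law of sines: r = t·sin R/sin T ≈ 37.713.
Law of sines: s = t·sin S/sin T ≈ 15.935.
Area = ½·t·r·sin S ≈ 145.68.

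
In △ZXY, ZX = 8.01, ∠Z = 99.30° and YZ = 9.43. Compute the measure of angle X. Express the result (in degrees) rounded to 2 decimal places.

By the law of cosines, XY² = YZ² + ZX² − 2·YZ·ZX·cos Z = 177.5, so XY ≈ 13.323.
Law of cosines again: cos X = (ZX² + XY² − YZ²)/(2·ZX·XY) ≈ 0.71561, so ∠X ≈ 44.31°.

44.31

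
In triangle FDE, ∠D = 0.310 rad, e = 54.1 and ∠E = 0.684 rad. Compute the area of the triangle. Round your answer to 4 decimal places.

592.1826

The third angle is ∠F = π − ∠D − ∠E = 2.148 rad.
Law of sines: f = e·sin F/sin E ≈ 71.764.
Law of sines: d = e·sin D/sin E ≈ 26.118.
Area = ½·e·f·sin D ≈ 592.18.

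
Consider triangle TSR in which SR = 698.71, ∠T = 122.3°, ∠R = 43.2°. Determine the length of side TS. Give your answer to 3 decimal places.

The third angle is ∠S = 180° − ∠R − ∠T = 14.50°.
Law of sines: TS = SR·sin R/sin T ≈ 565.86.

565.860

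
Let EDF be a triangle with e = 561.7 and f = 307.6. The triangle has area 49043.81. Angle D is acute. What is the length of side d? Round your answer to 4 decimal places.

From area = ½·f·e·sin D, we get sin D = 2·area/(f·e) ≈ 0.56771.
Taking the acute solution, ∠D ≈ 34.59°.
Law of cosines then gives d ≈ 354.47.

354.4723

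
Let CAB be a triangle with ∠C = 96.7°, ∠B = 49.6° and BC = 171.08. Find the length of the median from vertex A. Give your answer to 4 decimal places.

The third angle is ∠A = 180° − ∠B − ∠C = 33.70°.
Law of sines: AB = BC·sin C/sin A ≈ 306.23.
Law of sines: CA = BC·sin B/sin A ≈ 234.81.
Median from A: ½√(2·CA² + 2·AB² − BC²) ≈ 259.11.

m_A ≈ 259.1148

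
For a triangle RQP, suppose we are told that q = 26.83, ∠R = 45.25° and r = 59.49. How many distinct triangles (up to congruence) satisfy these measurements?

1

q·sin R = 26.83·sin(45.25°) ≈ 19.05.
Since r ≥ q, exactly one triangle exists.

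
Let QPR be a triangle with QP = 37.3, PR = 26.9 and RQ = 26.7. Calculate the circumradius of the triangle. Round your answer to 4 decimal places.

18.6592

By the law of cosines, cos Q = (RQ² + QP² − PR²) / (2·RQ·QP) ≈ 0.69312, so ∠Q ≈ 0.805 rad.
Circumradius = PR/(2 sin Q) ≈ 18.659.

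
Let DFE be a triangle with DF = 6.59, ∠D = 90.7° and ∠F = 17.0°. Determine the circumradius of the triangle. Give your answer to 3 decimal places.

The third angle is ∠E = 180° − ∠D − ∠F = 72.30°.
Law of sines: FE = DF·sin D/sin E ≈ 6.9169.
Law of sines: ED = DF·sin F/sin E ≈ 2.0225.
Circumradius = DF/(2 sin E) ≈ 3.4587.

3.459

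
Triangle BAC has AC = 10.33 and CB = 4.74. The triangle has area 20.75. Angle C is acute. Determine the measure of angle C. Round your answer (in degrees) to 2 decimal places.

57.95

From area = ½·AC·CB·sin C, we get sin C = 2·area/(AC·CB) ≈ 0.84756.
Taking the acute solution, ∠C ≈ 57.95°.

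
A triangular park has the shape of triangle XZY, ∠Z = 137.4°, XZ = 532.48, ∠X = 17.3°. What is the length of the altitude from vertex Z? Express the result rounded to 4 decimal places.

The third angle is ∠Y = 180° − ∠X − ∠Z = 25.30°.
Law of sines: ZY = XZ·sin X/sin Y ≈ 370.52.
Law of sines: YX = XZ·sin Z/sin Y ≈ 843.37.
Area = ½·XZ·ZY·sin Z ≈ 66773.
The altitude from Z has length 2·area/YX ≈ 158.35.

158.3462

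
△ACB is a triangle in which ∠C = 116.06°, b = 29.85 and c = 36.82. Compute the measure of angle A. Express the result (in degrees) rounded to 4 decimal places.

Law of sines: sin B = b·sin C/c ≈ 0.72828.
Since c ≥ b, only the acute value applies: ∠B ≈ 46.74°.
Then ∠A = 180° − ∠C − ∠B ≈ 17.20°.

∠A ≈ 17.1976°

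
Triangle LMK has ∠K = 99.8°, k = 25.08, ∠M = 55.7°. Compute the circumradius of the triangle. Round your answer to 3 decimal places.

12.726

The third angle is ∠L = 180° − ∠M − ∠K = 24.50°.
Law of sines: l = k·sin L/sin K ≈ 10.555.
Law of sines: m = k·sin M/sin K ≈ 21.025.
Circumradius = k/(2 sin K) ≈ 12.726.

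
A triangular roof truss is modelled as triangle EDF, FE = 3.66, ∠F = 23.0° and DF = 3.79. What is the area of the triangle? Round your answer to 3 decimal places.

Area = ½·DF·FE·sin F ≈ 2.71.

area ≈ 2.710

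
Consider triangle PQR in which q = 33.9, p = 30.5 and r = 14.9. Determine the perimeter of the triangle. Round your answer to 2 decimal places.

Perimeter = 30.5 + 33.9 + 14.9 = 79.3.

perimeter ≈ 79.30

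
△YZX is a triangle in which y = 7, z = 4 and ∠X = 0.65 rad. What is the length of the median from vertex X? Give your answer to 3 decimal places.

m_X ≈ 5.234

By the law of cosines, x² = y² + z² − 2·y·z·cos X = 20.419, so x ≈ 4.5188.
Median from X: ½√(2·y² + 2·z² − x²) ≈ 5.234.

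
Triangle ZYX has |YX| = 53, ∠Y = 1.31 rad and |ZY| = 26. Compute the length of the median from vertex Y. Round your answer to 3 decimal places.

By the law of cosines, |XZ|² = |ZY|² + |YX|² − 2·|ZY|·|YX|·cos Y = 2774.4, so |XZ| ≈ 52.672.
Median from Y: ½√(2·|ZY|² + 2·|YX|² − |XZ|²) ≈ 32.387.

m_Y ≈ 32.387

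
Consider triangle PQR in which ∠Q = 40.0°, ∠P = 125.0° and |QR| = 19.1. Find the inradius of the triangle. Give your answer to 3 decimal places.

1.847

The third angle is ∠R = 180° − ∠P − ∠Q = 15.00°.
Law of sines: |RP| = |QR|·sin Q/sin P ≈ 14.988.
Law of sines: |PQ| = |QR|·sin R/sin P ≈ 6.0348.
Area = ½·|QR|·|RP|·sin R ≈ 37.046.
Semiperimeter s = (19.1+14.988+6.0348)/2 = 20.061.
Inradius = area/s = 37.046/20.061 ≈ 1.8466.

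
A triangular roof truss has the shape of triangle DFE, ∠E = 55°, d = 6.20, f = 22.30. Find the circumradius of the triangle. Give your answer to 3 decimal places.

By the law of cosines, e² = d² + f² − 2·d·f·cos E = 377.12, so e ≈ 19.42.
Area = ½·d·f·sin E ≈ 56.628.
Circumradius = e/(2 sin E) ≈ 11.854.

R ≈ 11.854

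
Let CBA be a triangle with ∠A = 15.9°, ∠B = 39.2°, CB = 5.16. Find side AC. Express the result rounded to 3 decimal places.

The third angle is ∠C = 180° − ∠B − ∠A = 124.90°.
Law of sines: AC = CB·sin B/sin A ≈ 11.904.

11.904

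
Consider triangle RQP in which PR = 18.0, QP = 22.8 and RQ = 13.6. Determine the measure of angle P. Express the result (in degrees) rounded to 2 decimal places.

By the law of cosines, cos P = (QP² + PR² − RQ²) / (2·QP·PR) ≈ 0.80273, so ∠P ≈ 36.61°.

36.61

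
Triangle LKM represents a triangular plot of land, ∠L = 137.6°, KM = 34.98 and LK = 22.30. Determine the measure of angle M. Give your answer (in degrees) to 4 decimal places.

∠M ≈ 25.4595°

Law of sines: sin M = LK·sin L/KM ≈ 0.42987.
Since KM ≥ LK, only the acute value applies: ∠M ≈ 25.46°.
Then ∠K = 180° − ∠L − ∠M ≈ 16.94°.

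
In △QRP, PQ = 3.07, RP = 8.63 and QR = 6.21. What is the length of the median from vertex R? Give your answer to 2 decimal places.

Median from R: ½√(2·QR² + 2·RP² − PQ²) ≈ 7.3596.

7.36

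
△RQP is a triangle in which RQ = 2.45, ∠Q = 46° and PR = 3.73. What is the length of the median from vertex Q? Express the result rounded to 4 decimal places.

Law of sines: sin P = RQ·sin Q/PR ≈ 0.47249.
Since PR ≥ RQ, only the acute value applies: ∠P ≈ 28.20°.
Then ∠R = 180° − ∠Q − ∠P ≈ 105.80°.
Law of sines gives QP = PR·sin R/sin Q ≈ 4.9893.
Median from Q: ½√(2·RQ² + 2·QP² − PR²) ≈ 3.4597.

m_Q ≈ 3.4597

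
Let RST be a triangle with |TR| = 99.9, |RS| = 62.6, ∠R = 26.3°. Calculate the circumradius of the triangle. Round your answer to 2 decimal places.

By the law of cosines, |ST|² = |TR|² + |RS|² − 2·|TR|·|RS|·cos R = 2686, so |ST| ≈ 51.826.
Area = ½·|TR|·|RS|·sin R ≈ 1385.4.
Circumradius = |ST|/(2 sin R) ≈ 58.485.

58.49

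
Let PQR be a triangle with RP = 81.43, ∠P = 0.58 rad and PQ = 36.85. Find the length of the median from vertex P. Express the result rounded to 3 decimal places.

m_P ≈ 57.028

By the law of cosines, QR² = RP² + PQ² − 2·RP·PQ·cos P = 2968.8, so QR ≈ 54.487.
Median from P: ½√(2·RP² + 2·PQ² − QR²) ≈ 57.028.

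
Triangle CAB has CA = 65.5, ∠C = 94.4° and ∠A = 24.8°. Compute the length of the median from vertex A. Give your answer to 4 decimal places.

The third angle is ∠B = 180° − ∠C − ∠A = 60.80°.
Law of sines: AB = CA·sin C/sin B ≈ 74.814.
Law of sines: BC = CA·sin A/sin B ≈ 31.474.
Median from A: ½√(2·CA² + 2·AB² − BC²) ≈ 68.528.

68.5278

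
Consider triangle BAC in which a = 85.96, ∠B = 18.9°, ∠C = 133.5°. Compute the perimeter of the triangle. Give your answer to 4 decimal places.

The third angle is ∠A = 180° − ∠C − ∠B = 27.60°.
Law of sines: b = a·sin B/sin A ≈ 60.1.
Law of sines: c = a·sin C/sin A ≈ 134.59.
Semiperimeter s = (60.1+85.96+134.59)/2 = 140.32.
Perimeter = 60.1 + 85.96 + 134.59 = 280.65.

perimeter ≈ 280.6457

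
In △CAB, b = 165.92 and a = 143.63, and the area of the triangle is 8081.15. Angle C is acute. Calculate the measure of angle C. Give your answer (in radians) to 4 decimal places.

0.7453

From area = ½·a·b·sin C, we get sin C = 2·area/(a·b) ≈ 0.67820.
Taking the acute solution, ∠C ≈ 0.745 rad.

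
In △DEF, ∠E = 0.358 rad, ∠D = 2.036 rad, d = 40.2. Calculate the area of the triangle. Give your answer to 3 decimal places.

area ≈ 215.383

The third angle is ∠F = π − ∠D − ∠E = 0.748 rad.
Law of sines: e = d·sin E/sin D ≈ 15.761.
Law of sines: f = d·sin F/sin D ≈ 30.581.
Area = ½·d·e·sin F ≈ 215.38.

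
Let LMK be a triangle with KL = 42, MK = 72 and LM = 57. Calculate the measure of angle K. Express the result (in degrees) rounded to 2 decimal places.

By the law of cosines, cos K = (MK² + KL² − LM²) / (2·MK·KL) ≈ 0.61161, so ∠K ≈ 52.29°.

∠K ≈ 52.29°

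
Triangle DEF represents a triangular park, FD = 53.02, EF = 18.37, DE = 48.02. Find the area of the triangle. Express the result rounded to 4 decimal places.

439.0656

Semiperimeter s = (18.37 + 53.02 + 48.02)/2 = 59.705.
Heron's formula: area = √(59.705·41.335·6.685·11.685) ≈ 439.07.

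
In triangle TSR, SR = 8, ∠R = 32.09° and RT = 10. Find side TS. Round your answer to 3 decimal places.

5.333

By the law of cosines, TS² = SR² + RT² − 2·SR·RT·cos R = 28.446, so TS ≈ 5.3334.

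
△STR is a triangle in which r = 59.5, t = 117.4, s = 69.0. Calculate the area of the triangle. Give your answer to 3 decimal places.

1528.348

Semiperimeter p = (69 + 117.4 + 59.5)/2 = 122.95.
Heron's formula: area = √(122.95·53.95·5.55·63.45) ≈ 1528.3.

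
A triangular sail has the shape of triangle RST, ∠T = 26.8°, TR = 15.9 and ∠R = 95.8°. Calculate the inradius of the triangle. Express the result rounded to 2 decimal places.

3.12

The third angle is ∠S = 180° − ∠T − ∠R = 57.40°.
Law of sines: ST = TR·sin R/sin S ≈ 18.777.
Law of sines: RS = TR·sin T/sin S ≈ 8.5096.
Area = ½·TR·ST·sin T ≈ 67.305.
Semiperimeter s = (18.777+15.9+8.5096)/2 = 21.593.
Inradius = area/s = 67.305/21.593 ≈ 3.117.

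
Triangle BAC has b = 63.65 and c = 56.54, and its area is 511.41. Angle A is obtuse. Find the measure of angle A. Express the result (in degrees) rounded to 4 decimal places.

∠A ≈ 163.4881°

From area = ½·c·b·sin A, we get sin A = 2·area/(c·b) ≈ 0.28421.
Taking the obtuse solution, ∠A ≈ 163.49°.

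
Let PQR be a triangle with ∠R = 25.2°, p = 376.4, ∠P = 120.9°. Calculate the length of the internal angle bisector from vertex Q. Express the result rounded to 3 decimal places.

238.816

The third angle is ∠Q = 180° − ∠R − ∠P = 33.90°.
Law of sines: q = p·sin Q/sin P ≈ 244.66.
Law of sines: r = p·sin R/sin P ≈ 186.77.
The bisector from Q has length 2·r·p·cos(∠Q/2)/(r+p) ≈ 238.82.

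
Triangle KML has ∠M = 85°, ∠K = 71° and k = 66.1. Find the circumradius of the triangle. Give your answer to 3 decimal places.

34.954

The third angle is ∠L = 180° − ∠K − ∠M = 24.00°.
Law of sines: m = k·sin M/sin K ≈ 69.643.
Law of sines: l = k·sin L/sin K ≈ 28.434.
Circumradius = k/(2 sin K) ≈ 34.954.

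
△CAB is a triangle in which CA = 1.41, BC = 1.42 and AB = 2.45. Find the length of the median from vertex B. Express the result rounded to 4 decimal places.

Median from B: ½√(2·AB² + 2·BC² − CA²) ≈ 1.8741.

m_B ≈ 1.8741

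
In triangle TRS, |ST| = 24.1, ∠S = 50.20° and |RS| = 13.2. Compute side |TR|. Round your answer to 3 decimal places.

By the law of cosines, |TR|² = |RS|² + |ST|² − 2·|RS|·|ST|·cos S = 347.79, so |TR| ≈ 18.649.

18.649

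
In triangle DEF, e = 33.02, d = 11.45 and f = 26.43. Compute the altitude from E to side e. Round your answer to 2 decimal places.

Semiperimeter s = (11.45 + 33.02 + 26.43)/2 = 35.45.
Heron's formula: area = √(35.45·24·2.43·9.02) ≈ 136.56.
The altitude from E has length 2·area/e ≈ 8.2713.

8.27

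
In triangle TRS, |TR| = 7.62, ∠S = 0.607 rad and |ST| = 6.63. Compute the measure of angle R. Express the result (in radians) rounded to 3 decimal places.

Law of sines: sin R = |ST|·sin S/|TR| ≈ 0.49630.
Since |TR| ≥ |ST|, only the acute value applies: ∠R ≈ 0.519 rad.
Then ∠T = π − ∠S − ∠R ≈ 2.015 rad.

∠R ≈ 0.519 rad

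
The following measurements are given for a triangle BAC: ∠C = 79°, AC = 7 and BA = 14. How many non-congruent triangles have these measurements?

AC·sin C = 7·sin(79°) ≈ 6.871.
Since BA ≥ AC, exactly one triangle exists.

1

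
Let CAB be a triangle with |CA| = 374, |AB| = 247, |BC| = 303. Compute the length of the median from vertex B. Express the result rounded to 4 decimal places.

Median from B: ½√(2·|AB|² + 2·|BC|² − |CA|²) ≈ 203.57.

m_B ≈ 203.5682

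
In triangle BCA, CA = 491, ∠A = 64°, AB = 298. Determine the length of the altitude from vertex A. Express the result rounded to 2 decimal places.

By the law of cosines, BC² = CA² + AB² − 2·CA·AB·cos A = 2.016e+05, so BC ≈ 449.
Area = ½·CA·AB·sin A ≈ 65755.
The altitude from A has length 2·area/BC ≈ 292.89.

h_A ≈ 292.89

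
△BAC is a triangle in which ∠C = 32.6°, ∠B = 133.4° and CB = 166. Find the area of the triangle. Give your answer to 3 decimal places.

22294.375

The third angle is ∠A = 180° − ∠C − ∠B = 14.00°.
Law of sines: AC = CB·sin B/sin A ≈ 498.56.
Law of sines: BA = CB·sin C/sin A ≈ 369.69.
Area = ½·CB·AC·sin C ≈ 22294.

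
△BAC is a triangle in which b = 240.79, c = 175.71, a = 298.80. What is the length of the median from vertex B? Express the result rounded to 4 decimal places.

m_B ≈ 213.5012

Median from B: ½√(2·a² + 2·c² − b²) ≈ 213.5.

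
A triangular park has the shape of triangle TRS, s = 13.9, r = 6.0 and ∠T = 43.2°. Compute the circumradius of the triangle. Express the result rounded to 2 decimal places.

By the law of cosines, t² = r² + s² − 2·r·s·cos T = 107.62, so t ≈ 10.374.
Area = ½·r·s·sin T ≈ 28.546.
Circumradius = t/(2 sin T) ≈ 7.5772.

7.58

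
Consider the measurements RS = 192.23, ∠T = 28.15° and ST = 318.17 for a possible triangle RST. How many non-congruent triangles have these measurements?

2

ST·sin T = 318.17·sin(28.15°) ≈ 150.1.
Since ST sin T < RS < ST (150.1 < 192.23 < 318.17), two triangles exist.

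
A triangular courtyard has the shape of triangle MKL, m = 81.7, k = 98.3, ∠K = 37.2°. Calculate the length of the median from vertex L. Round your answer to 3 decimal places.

m_L ≈ 50.389

Law of sines: sin M = m·sin K/k ≈ 0.50250.
Since k ≥ m, only the acute value applies: ∠M ≈ 30.17°.
Then ∠L = 180° − ∠K − ∠M ≈ 112.63°.
Law of sines gives l = k·sin L/sin K ≈ 150.06.
Median from L: ½√(2·m² + 2·k² − l²) ≈ 50.389.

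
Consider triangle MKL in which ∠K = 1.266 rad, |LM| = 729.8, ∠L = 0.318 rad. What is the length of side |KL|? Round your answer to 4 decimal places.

The third angle is ∠M = π − ∠K − ∠L = 1.558 rad.
Law of sines: |KL| = |LM|·sin M/sin K ≈ 765.

764.9965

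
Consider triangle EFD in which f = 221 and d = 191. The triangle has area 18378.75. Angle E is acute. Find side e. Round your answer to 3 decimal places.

209.326

From area = ½·f·d·sin E, we get sin E = 2·area/(f·d) ≈ 0.87080.
Taking the acute solution, ∠E ≈ 60.55°.
Law of cosines then gives e ≈ 209.33.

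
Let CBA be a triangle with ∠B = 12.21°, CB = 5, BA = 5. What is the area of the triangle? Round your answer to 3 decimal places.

Area = ½·CB·BA·sin B ≈ 2.6437.

area ≈ 2.644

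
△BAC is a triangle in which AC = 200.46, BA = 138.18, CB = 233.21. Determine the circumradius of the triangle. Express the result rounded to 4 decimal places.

By the law of cosines, cos B = (CB² + BA² − AC²) / (2·CB·BA) ≈ 0.51662, so ∠B ≈ 58.89°.
Circumradius = AC/(2 sin B) ≈ 117.06.

117.0621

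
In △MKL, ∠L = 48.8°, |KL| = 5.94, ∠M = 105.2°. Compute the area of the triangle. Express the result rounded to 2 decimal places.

The third angle is ∠K = 180° − ∠L − ∠M = 26.00°.
Law of sines: |LM| = |KL|·sin K/sin M ≈ 2.6983.
Law of sines: |MK| = |KL|·sin L/sin M ≈ 4.6314.
Area = ½·|KL|·|LM|·sin L ≈ 6.0299.

area ≈ 6.03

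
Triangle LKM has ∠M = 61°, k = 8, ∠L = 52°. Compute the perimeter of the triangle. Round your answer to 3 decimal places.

perimeter ≈ 22.450

The third angle is ∠K = 180° − ∠M − ∠L = 67.00°.
Law of sines: l = k·sin L/sin K ≈ 6.8485.
Law of sines: m = k·sin M/sin K ≈ 7.6012.
Semiperimeter s = (6.8485+8+7.6012)/2 = 11.225.
Perimeter = 6.8485 + 8 + 7.6012 = 22.45.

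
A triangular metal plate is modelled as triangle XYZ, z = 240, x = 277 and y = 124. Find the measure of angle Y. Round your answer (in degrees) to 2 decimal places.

26.54

By the law of cosines, cos Y = (z² + x² − y²) / (2·z·x) ≈ 0.89465, so ∠Y ≈ 26.54°.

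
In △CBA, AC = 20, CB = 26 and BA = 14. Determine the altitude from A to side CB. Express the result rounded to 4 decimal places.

h_A ≈ 10.6588

Semiperimeter s = (14 + 20 + 26)/2 = 30.
Heron's formula: area = √(30·16·10·4) ≈ 138.56.
The altitude from A has length 2·area/CB ≈ 10.659.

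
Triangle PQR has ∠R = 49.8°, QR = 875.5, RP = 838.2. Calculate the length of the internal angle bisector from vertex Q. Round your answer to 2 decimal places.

By the law of cosines, PQ² = QR² + RP² − 2·QR·RP·cos R = 5.2175e+05, so PQ ≈ 722.32.
Law of cosines again: cos Q = (PQ² + QR² − RP²)/(2·PQ·QR) ≈ 0.46306, so ∠Q ≈ 62.42°.
The bisector from Q has length 2·PQ·QR·cos(∠Q/2)/(PQ+QR) ≈ 677.02.

t_Q ≈ 677.02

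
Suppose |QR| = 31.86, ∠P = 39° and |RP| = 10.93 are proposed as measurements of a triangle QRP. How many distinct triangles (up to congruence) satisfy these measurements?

|RP|·sin P = 10.93·sin(39°) ≈ 6.878.
Since |QR| ≥ |RP|, exactly one triangle exists.

1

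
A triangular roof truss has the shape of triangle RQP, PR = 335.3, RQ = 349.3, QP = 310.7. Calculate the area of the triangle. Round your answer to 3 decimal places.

Semiperimeter s = (310.7 + 335.3 + 349.3)/2 = 497.65.
Heron's formula: area = √(497.65·186.95·162.35·148.35) ≈ 47336.

area ≈ 47336.338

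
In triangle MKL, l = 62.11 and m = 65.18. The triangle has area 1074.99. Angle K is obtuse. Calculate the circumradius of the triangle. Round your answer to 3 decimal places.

From area = ½·l·m·sin K, we get sin K = 2·area/(l·m) ≈ 0.53108.
Taking the obtuse solution, ∠K ≈ 147.92°.
Law of cosines then gives k ≈ 122.34.
Circumradius = k/(2 sin K) ≈ 115.18.

115.179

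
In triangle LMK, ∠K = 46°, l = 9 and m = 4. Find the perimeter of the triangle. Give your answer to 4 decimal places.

By the law of cosines, k² = l² + m² − 2·l·m·cos K = 46.985, so k ≈ 6.8545.
Semiperimeter s = (9+4+6.8545)/2 = 9.9273.
Perimeter = 9 + 4 + 6.8545 = 19.855.

perimeter ≈ 19.8545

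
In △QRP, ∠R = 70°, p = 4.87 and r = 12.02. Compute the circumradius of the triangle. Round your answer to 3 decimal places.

6.396

Law of sines: sin P = p·sin R/r ≈ 0.38072.
Since r ≥ p, only the acute value applies: ∠P ≈ 22.38°.
Then ∠Q = 180° − ∠R − ∠P ≈ 87.62°.
Law of sines gives q = r·sin Q/sin R ≈ 12.78.
Circumradius = r/(2 sin R) ≈ 6.3957.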